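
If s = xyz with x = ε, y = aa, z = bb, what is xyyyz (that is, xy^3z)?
aaaaaabb

Given x = '', y = 'aa', z = 'bb' and i = 3:

xy^3z = x + y·y·...·y (3 times) + z
       = '' + 'aa'^3 + 'bb'
       = '' + 'aaaaaa' + 'bb'
       = 'aaaaaabb'

The pumped string is 'aaaaaabb' with length 8.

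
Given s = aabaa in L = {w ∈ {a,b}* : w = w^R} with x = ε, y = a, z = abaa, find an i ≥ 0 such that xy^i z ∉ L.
i = 2

xy²z = ε · aa · abaa = aaabaa; aaabaa reversed is aabaaa ≠ aaabaa, so it is not a palindrome and is not in L.
(Other choices also work, e.g. i = 0, 3; only i = 1 is guaranteed to stay in L since xy¹z = s.)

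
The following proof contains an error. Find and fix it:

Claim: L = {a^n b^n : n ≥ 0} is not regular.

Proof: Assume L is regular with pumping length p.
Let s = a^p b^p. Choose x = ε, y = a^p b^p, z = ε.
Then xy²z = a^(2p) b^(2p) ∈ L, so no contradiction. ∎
Error: The decomposition violates |xy| ≤ p. With y = a^p b^p, |xy| = |y| = 2p > p. (The proof also miscomputes xy²z, which would be a^p b^p a^p b^p rather than a^(2p) b^(2p), and it wrongly treats one harmless decomposition as settling the matter — the prover does not get to choose the decomposition.)

Correction: The pumping lemma requires |xy| ≤ p, and the argument must handle every decomposition satisfying |xy| ≤ p, |y| ≥ 1. Since s starts with p a's, any such y consists only of a's, say y = a^k with k ≥ 1. Then xy²z = a^(p+k) b^p has unequal numbers of a's and b's, so xy²z ∉ L — the required contradiction.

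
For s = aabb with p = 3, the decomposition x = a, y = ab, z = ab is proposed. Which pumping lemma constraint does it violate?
Violated: xyz = s

The decomposition x = a, y = ab, z = ab for s = aabb with p = 3
violates the constraint: xyz = s

xyz = 'a' + 'ab' + 'ab' = 'aabab' ≠ 'aabb' = s. The decomposition doesn't reconstruct s.

Pumping lemma constraints:
1. xyz = s (decomposition is valid)
2. |xy| ≤ p
3. |y| > 0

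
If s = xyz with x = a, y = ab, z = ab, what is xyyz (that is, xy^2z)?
aababab

Given x = 'a', y = 'ab', z = 'ab' and i = 2:

xy^2z = x + y·y·...·y (2 times) + z
       = 'a' + 'ab'^2 + 'ab'
       = 'a' + 'abab' + 'ab'
       = 'aababab'

The pumped string is 'aababab' with length 7.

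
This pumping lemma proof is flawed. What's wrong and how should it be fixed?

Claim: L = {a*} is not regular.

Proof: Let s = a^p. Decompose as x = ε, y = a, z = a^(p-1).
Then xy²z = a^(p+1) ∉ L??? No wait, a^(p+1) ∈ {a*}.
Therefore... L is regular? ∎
Error: The proof attempts to show a*  is not regular, but a* IS regular!

Correction: a* is a regular language (recognized by a simple DFA with one accepting state and self-loop on 'a'). The pumping lemma can only prove non-regularity, not regularity. For regular languages, pumping always works.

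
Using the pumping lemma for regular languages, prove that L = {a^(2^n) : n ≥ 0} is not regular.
Assume for contradiction that L is regular, and let p ≥ 1 be the pumping length given by the pumping lemma.
Choose s = a^(2^p). Then s ∈ L and |s| = 2^p ≥ p.
By the pumping lemma, s = xyz for some x, y, z with |xy| ≤ p, |y| ≥ 1, and xy^i z ∈ L for every i ≥ 0.
Here y = a^k for some k with 1 ≤ k ≤ |xy| ≤ p, and p < 2^p.

Take i = 2: |xy²z| = 2^p + k.
Now 2^p < 2^p + k ≤ 2^p + p < 2^p + 2^p = 2^(p+1).
So |xy²z| lies strictly between the consecutive powers of two 2^p and 2^(p+1), hence is not a power of 2, and xy²z ∉ L.

This contradicts the pumping lemma, which requires xy^i z ∈ L for all i ≥ 0.
Hence L = {a^(2^n) : n ≥ 0} is not regular. ∎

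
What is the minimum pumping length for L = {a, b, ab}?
p = 3

For a finite language L, the pumping lemma holds vacuously if p > max|s| for s ∈ L.

The longest string in L = {a, b, ab} has length 2.
If p = 3, then no string s ∈ L has |s| ≥ p, so the condition is vacuously true.

The minimum pumping length is p = 3.

Why no smaller p works: for any p ≤ 2, the longest string s ∈ L has |s| = 2 ≥ p, so it would
have to be pumpable; but pumping up (i = 2, 3, ...) produces ever longer strings, which cannot all lie in the
finite language L. So the pumping property fails for every p ≤ 2.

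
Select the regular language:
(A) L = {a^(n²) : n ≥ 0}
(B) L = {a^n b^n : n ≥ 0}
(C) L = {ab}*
(C) {ab}*

(C) L = {ab}* is regular.

This can be recognized by a finite automaton (DFA/NFA).
Regular expressions like {ab}* define regular languages.

The other choices are not regular:
- {a^n b^n : n ≥ 0}: After pumping, the number of a's and b's become unequal
- {a^(n²) : n ≥ 0}: After pumping, length is no longer a perfect square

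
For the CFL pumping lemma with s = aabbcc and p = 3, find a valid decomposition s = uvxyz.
u='aa', v='b', x='b', y='c', z='c'

For s = aabbcc with pumping length p = 3:

One valid decomposition:
- u = 'aa'
- v = 'b'
- x = 'b'
- y = 'c'
- z = 'c'

Verification:
- uvxyz = 'aa' + 'b' + 'b' + 'c' + 'c' = aabbcc ✓
- |vxy| = |'bbc'| = 3 ≤ 3 ✓
- |vy| = |'bc'| = 2 > 0 ✓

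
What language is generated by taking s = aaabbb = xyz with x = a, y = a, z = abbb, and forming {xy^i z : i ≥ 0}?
{xy^i z : i ≥ 0} = {a^(2+i) b^3 : i ≥ 0} = {aabbb, aaabbb, aaaabbb, ...}

With x = a, y = a, z = abbb: Starting with aaabbb and pumping the second 'a', we get strings with 2+i a's followed by 3 b's for i = 0, 1, 2, ...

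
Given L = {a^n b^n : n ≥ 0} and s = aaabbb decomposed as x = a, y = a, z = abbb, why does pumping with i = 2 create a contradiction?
xy²z = aaaabbb ∉ L

Pumping with i = 2 replaces y = a by y² = aa:
- Original: s = xyz = aaabbb; aaabbb = a^3 b^3 has equal counts (3 = 3), so it is in L
- Pumped: xy²z = a · aa · abbb = aaaabbb
- aaaabbb has 4 a's and 3 b's; 4 ≠ 3, so it is not in L

The pumping lemma would require xy²z ∈ L, so this decomposition yields a contradiction.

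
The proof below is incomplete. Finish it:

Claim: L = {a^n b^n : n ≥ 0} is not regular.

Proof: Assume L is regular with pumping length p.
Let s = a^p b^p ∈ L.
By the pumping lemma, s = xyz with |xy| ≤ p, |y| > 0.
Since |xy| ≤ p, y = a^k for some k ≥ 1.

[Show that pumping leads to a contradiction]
Consider xy²z = a^(p+k) b^p.

Since k ≥ 1, we have p + k > p.
So xy²z has more a's than b's: (p+k) a's vs p b's.
This means xy²z ∉ L because a^n b^n requires equal counts.

This contradicts the pumping lemma which states xy²z ∈ L.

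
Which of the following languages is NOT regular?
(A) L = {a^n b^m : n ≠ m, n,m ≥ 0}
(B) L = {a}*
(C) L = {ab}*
(A) {a^n b^m : n ≠ m, n,m ≥ 0}

(A) L = {a^n b^m : n ≠ m, n,m ≥ 0} is NOT regular.

The pumping lemma can be used to prove this:
After pumping a's, we can make n = m

The other languages are regular because they can be recognized by finite automata.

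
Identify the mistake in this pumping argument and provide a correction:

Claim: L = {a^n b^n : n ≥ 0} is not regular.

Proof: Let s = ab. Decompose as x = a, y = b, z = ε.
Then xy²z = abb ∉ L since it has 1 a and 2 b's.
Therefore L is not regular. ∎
Error: The string s = ab might be shorter than the pumping length p.

Correction: Choose s = a^p b^p to ensure |s| ≥ p. Also, the decomposition is wrong: with |xy| ≤ p, y cannot include b's when s starts with p a's.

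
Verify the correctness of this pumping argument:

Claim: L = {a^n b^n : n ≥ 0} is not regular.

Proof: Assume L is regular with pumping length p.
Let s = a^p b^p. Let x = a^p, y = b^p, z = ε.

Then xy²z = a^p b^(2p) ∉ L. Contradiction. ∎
The proof is INCORRECT.

Error: The decomposition violates |xy| ≤ p.
With x = a^p and y = b^p, we have |xy| = 2p > p.
The pumping lemma requires |xy| ≤ p, so y must be within the first p characters.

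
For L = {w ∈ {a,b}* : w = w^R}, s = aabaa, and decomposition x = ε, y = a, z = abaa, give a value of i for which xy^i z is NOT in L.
i = 2

xy²z = ε · aa · abaa = aaabaa; aaabaa reversed is aabaaa ≠ aaabaa, so it is not a palindrome and is not in L.
(Other choices also work, e.g. i = 0, 3; only i = 1 is guaranteed to stay in L since xy¹z = s.)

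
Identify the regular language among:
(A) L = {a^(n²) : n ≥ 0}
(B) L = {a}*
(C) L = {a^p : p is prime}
(B) {a}*

(B) L = {a}* is regular.

This can be recognized by a finite automaton (DFA/NFA).
Regular expressions like {a}* define regular languages.

The other choices are not regular:
- {a^p : p is prime}: After pumping, the length becomes composite
- {a^(n²) : n ≥ 0}: After pumping, length is no longer a perfect square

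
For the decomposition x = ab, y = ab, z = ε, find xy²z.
ababab

Given x = 'ab', y = 'ab', z = '' and i = 2:

xy^2z = x + y·y·...·y (2 times) + z
       = 'ab' + 'ab'^2 + ''
       = 'ab' + 'abab' + ''
       = 'ababab'

The pumped string is 'ababab' with length 6.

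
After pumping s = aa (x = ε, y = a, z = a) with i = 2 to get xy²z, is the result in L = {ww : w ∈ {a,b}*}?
No

xy²z = ε · aa · a = aaa.
aaa has odd length 3, so it cannot be written as ww and is not in L.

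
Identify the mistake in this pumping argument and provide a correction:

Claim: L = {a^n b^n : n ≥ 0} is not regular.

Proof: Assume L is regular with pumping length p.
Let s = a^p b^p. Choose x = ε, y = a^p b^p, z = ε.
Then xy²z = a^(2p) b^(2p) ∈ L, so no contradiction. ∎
Error: The decomposition violates |xy| ≤ p. With y = a^p b^p, |xy| = |y| = 2p > p. (The proof also miscomputes xy²z, which would be a^p b^p a^p b^p rather than a^(2p) b^(2p), and it wrongly treats one harmless decomposition as settling the matter — the prover does not get to choose the decomposition.)

Correction: The pumping lemma requires |xy| ≤ p, and the argument must handle every decomposition satisfying |xy| ≤ p, |y| ≥ 1. Since s starts with p a's, any such y consists only of a's, say y = a^k with k ≥ 1. Then xy²z = a^(p+k) b^p has unequal numbers of a's and b's, so xy²z ∉ L — the required contradiction.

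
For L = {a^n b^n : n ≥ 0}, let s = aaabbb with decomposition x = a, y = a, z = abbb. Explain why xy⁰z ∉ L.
xy⁰z = aabbb ∉ L

Pumping with i = 0 replaces y = a by y⁰ = ε:
- Original: s = xyz = aaabbb; aaabbb = a^3 b^3 has equal counts (3 = 3), so it is in L
- Pumped: xy⁰z = a · ε · abbb = aabbb
- aabbb has 2 a's and 3 b's; 2 ≠ 3, so it is not in L

The pumping lemma would require xy⁰z ∈ L, so this decomposition yields a contradiction.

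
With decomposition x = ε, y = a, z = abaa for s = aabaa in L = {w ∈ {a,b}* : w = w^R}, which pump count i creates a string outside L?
i = 2

xy²z = ε · aa · abaa = aaabaa; aaabaa reversed is aabaaa ≠ aaabaa, so it is not a palindrome and is not in L.
(Other choices also work, e.g. i = 0, 3; only i = 1 is guaranteed to stay in L since xy¹z = s.)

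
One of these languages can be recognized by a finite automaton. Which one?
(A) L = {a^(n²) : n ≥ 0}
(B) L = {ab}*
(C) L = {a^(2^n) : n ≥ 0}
(B) {ab}*

(B) L = {ab}* is regular.

This can be recognized by a finite automaton (DFA/NFA).
Regular expressions like {ab}* define regular languages.

The other choices are not regular:
- {a^(n²) : n ≥ 0}: After pumping, length is no longer a perfect square
- {a^(2^n) : n ≥ 0}: After pumping, length is no longer a power of 2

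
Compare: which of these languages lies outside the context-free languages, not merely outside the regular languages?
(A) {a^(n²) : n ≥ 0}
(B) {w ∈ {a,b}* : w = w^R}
(A) {a^(n²) : n ≥ 0}

(A) {a^(n²) : n ≥ 0} requires the CFL pumping lemma.

- {w ∈ {a,b}* : w = w^R} is context-free (but not regular)
  • Can be shown non-regular with the regular pumping lemma
  • After pumping, the string is no longer symmetric

- {a^(n²) : n ≥ 0} is NOT context-free
  • Requires the CFL pumping lemma to prove
  • Gaps between squares grow unboundedly

The CFL pumping lemma is "stronger" in that it can prove non-membership
in the larger class of context-free languages.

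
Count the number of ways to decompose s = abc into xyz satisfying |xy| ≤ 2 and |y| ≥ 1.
3

For s = 'abc' with pumping length p = 2:

Constraints: |xy| ≤ 2, |y| > 0

Valid decompositions (|xy| ≤ p, |y| ≥ 1):
  • x='', y='a', z='bc'
  • x='a', y='b', z='c'
  • x='', y='ab', z='c'

Total count: 3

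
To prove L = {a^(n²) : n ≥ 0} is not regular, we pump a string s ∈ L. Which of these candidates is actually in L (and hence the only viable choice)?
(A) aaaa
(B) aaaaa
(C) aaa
(A) aaaa

The pumping lemma is applied to a string s that lies in L, so first check membership of each option:
- (A) aaaa has length 4 = 2², a perfect square, so it is in L ✓
- (B) aaaaa has length 5, strictly between 2² = 4 and 3² = 9, so it is not in L ✗
- (C) aaa has length 3, strictly between 1² = 1 and 2² = 4, so it is not in L ✗

Only (A) aaaa is in L, so it is the only candidate that could play the role of s.
(In a complete proof one picks s in terms of the pumping length p so that |s| ≥ p is guaranteed; a fixed string like aaaa illustrates the shape of such an s.)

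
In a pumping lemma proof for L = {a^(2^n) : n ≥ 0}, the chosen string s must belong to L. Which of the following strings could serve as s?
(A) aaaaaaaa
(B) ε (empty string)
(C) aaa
(A) aaaaaaaa

The pumping lemma is applied to a string s that lies in L, so first check membership of each option:
- (A) aaaaaaaa has length 8 = 2^3, so it is in L ✓
- (B) ε has length 0, which is not a power of 2, so it is not in L ✗
- (C) aaa has length 3, strictly between 2^1 = 2 and 2^2 = 4, so it is not in L ✗

Only (A) aaaaaaaa is in L, so it is the only candidate that could play the role of s.
(In a complete proof one picks s in terms of the pumping length p so that |s| ≥ p is guaranteed; a fixed string like aaaaaaaa illustrates the shape of such an s.)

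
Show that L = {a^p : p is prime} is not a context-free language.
Assume for contradiction that L is context-free, and let p ≥ 1 be the pumping length given by the pumping lemma for CFLs.
Choose a prime q with q ≥ p and let s = a^q. Then s ∈ L and |s| = q ≥ p.
By the CFL pumping lemma, s = uvxyz for some u, v, x, y, z with |vxy| ≤ p, |vy| ≥ 1, and uv^i xy^i z ∈ L for every i ≥ 0.
All symbols are a's, so only lengths matter: let k = |vy|, with 1 ≤ k ≤ p. Then |uv^i xy^i z| = q + (i − 1)k.

Take i = q + 1: the length is q + qk = q(k + 1).
Both factors satisfy q ≥ 2 and k + 1 ≥ 2, so q(k + 1) is composite and uv^(q+1) xy^(q+1) z ∉ L.

This contradicts the CFL pumping lemma, which requires uv^i xy^i z ∈ L for all i ≥ 0.
Hence L = {a^p : p is prime} is not context-free. ∎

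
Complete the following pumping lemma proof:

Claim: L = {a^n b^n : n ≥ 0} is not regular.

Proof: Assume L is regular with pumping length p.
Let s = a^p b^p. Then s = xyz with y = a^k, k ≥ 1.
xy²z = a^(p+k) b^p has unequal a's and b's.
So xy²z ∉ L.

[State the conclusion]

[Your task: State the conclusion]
This contradicts the pumping lemma for regular languages,
which guarantees xy^i z ∈ L for all i ≥ 0.

Since our assumption that L is regular leads to a contradiction,
we conclude that L = {a^n b^n : n ≥ 0} is NOT regular. ∎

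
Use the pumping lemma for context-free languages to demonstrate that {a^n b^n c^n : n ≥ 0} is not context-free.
Assume for contradiction that L is context-free, and let p ≥ 1 be the pumping length given by the pumping lemma for CFLs.
Choose s = a^p b^p c^p. Then s ∈ L and |s| = 3p ≥ p.
By the CFL pumping lemma, s = uvxyz for some u, v, x, y, z with |vxy| ≤ p, |vy| ≥ 1, and uv^i xy^i z ∈ L for every i ≥ 0.

Because |vxy| ≤ p, the window vxy cannot contain both an a and a c: any substring of s containing both must include the entire block b^p plus at least one a and one c, so it has length ≥ p + 2 > p.
Hence at least one of the letters a, c does not occur in vy at all.

Take i = 0: the string uxz is obtained from s by deleting |vy| ≥ 1 symbols, so |uxz| = 3p − |vy| < 3p.
But the letter (a or c) that does not occur in vy still occurs exactly p times in uxz. Every string of L with exactly p copies of some letter is a^p b^p c^p, of length 3p. Since |uxz| < 3p, uxz ∉ L.

This contradicts the CFL pumping lemma, which requires uv^i xy^i z ∈ L for all i ≥ 0.
Hence L = {a^n b^n c^n : n ≥ 0} is not context-free. ∎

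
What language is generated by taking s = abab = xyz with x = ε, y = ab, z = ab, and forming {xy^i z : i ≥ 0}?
{xy^i z : i ≥ 0} = {(ab)^(i+1) : i ≥ 0} = {ab, abab, ababab, ...}

With x = ε, y = ab, z = ab: Pumping 'ab' gives strings of alternating a's and b's.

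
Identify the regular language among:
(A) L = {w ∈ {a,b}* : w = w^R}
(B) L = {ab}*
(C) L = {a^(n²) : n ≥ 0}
(B) {ab}*

(B) L = {ab}* is regular.

This can be recognized by a finite automaton (DFA/NFA).
Regular expressions like {ab}* define regular languages.

The other choices are not regular:
- {a^(n²) : n ≥ 0}: After pumping, length is no longer a perfect square
- {w ∈ {a,b}* : w = w^R}: After pumping, the string is no longer symmetric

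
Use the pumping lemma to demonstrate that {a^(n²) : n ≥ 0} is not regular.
Assume for contradiction that L is regular, and let p ≥ 1 be the pumping length given by the pumping lemma.
Choose s = a^(p²). Then s ∈ L and |s| = p² ≥ p.
By the pumping lemma, s = xyz for some x, y, z with |xy| ≤ p, |y| ≥ 1, and xy^i z ∈ L for every i ≥ 0.
Here y = a^k for some k with 1 ≤ k ≤ |xy| ≤ p.

Take i = 2: |xy²z| = p² + k.
Now p² < p² + k ≤ p² + p < p² + 2p + 1 = (p + 1)².
So |xy²z| lies strictly between the consecutive squares p² and (p + 1)², hence is not a perfect square, and xy²z ∉ L.

This contradicts the pumping lemma, which requires xy^i z ∈ L for all i ≥ 0.
Hence L = {a^(n²) : n ≥ 0} is not regular. ∎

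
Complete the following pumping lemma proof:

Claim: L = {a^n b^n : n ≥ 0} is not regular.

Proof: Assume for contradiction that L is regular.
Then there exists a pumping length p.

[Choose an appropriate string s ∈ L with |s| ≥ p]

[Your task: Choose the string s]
s = a^p b^p

This string is in L (has equal a's and b's) and has length 2p ≥ p.
Any decomposition xyz with |xy| ≤ p means y consists only of a's,
so pumping will unbalance the counts.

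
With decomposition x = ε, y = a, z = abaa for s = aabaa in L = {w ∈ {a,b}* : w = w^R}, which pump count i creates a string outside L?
i = 2

xy²z = ε · aa · abaa = aaabaa; aaabaa reversed is aabaaa ≠ aaabaa, so it is not a palindrome and is not in L.
(Other choices also work, e.g. i = 0, 3; only i = 1 is guaranteed to stay in L since xy¹z = s.)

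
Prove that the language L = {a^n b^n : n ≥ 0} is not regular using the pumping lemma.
Assume for contradiction that L is regular, and let p ≥ 1 be the pumping length given by the pumping lemma.
Choose s = a^p b^p. Then s ∈ L and |s| = 2p ≥ p.
By the pumping lemma, s = xyz for some x, y, z with |xy| ≤ p, |y| ≥ 1, and xy^i z ∈ L for every i ≥ 0.
Since |xy| ≤ p and the first p symbols of s are all a's, we must have y = a^k for some k with 1 ≤ k ≤ p.

Take i = 0: xy⁰z = a^(p − k) b^p.
This string has p − k a's but p b's, and p − k < p because k ≥ 1. So xy⁰z ∉ L.

This contradicts the pumping lemma, which requires xy^i z ∈ L for all i ≥ 0.
Hence L = {a^n b^n : n ≥ 0} is not regular. ∎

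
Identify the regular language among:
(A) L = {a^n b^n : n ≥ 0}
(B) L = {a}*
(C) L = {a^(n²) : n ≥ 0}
(B) {a}*

(B) L = {a}* is regular.

This can be recognized by a finite automaton (DFA/NFA).
Regular expressions like {a}* define regular languages.

The other choices are not regular:
- {a^n b^n : n ≥ 0}: After pumping, the number of a's and b's become unequal
- {a^(n²) : n ≥ 0}: After pumping, length is no longer a perfect square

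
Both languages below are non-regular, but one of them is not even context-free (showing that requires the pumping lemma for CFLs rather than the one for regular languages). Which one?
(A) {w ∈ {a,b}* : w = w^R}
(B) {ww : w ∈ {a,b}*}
(B) {ww : w ∈ {a,b}*}

(B) {ww : w ∈ {a,b}*} requires the CFL pumping lemma.

- {w ∈ {a,b}* : w = w^R} is context-free (but not regular)
  • Can be shown non-regular with the regular pumping lemma
  • After pumping, the string is no longer symmetric

- {ww : w ∈ {a,b}*} is NOT context-free
  • Requires the CFL pumping lemma to prove
  • Cannot verify equality of two arbitrary substrings

The CFL pumping lemma is "stronger" in that it can prove non-membership
in the larger class of context-free languages.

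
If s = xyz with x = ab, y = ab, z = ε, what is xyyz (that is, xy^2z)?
ababab

Given x = 'ab', y = 'ab', z = '' and i = 2:

xy^2z = x + y·y·...·y (2 times) + z
       = 'ab' + 'ab'^2 + ''
       = 'ab' + 'abab' + ''
       = 'ababab'

The pumped string is 'ababab' with length 6.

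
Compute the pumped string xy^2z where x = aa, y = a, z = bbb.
aaaabbb

Given x = 'aa', y = 'a', z = 'bbb' and i = 2:

xy^2z = x + y·y·...·y (2 times) + z
       = 'aa' + 'a'^2 + 'bbb'
       = 'aa' + 'aa' + 'bbb'
       = 'aaaabbb'

The pumped string is 'aaaabbb' with length 7.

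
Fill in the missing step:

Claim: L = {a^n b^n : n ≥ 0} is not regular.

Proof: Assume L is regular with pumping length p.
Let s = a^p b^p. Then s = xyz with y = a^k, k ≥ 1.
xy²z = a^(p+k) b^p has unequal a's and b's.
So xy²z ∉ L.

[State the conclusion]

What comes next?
This contradicts the pumping lemma for regular languages,
which guarantees xy^i z ∈ L for all i ≥ 0.

Since our assumption that L is regular leads to a contradiction,
we conclude that L = {a^n b^n : n ≥ 0} is NOT regular. ∎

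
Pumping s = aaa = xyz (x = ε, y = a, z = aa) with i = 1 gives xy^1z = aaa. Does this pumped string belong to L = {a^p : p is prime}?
Yes

xy¹z = ε · a · aa = aaa.
aaa has length 3, which is prime, so it is in L.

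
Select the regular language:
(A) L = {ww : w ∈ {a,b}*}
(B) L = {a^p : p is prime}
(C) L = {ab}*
(C) {ab}*

(C) L = {ab}* is regular.

This can be recognized by a finite automaton (DFA/NFA).
Regular expressions like {ab}* define regular languages.

The other choices are not regular:
- {a^p : p is prime}: After pumping, the length becomes composite
- {ww : w ∈ {a,b}*}: After pumping, the two halves no longer match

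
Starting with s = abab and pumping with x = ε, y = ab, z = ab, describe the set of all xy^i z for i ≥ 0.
{xy^i z : i ≥ 0} = {(ab)^(i+1) : i ≥ 0} = {ab, abab, ababab, ...}

With x = ε, y = ab, z = ab: Pumping 'ab' gives strings of alternating a's and b's.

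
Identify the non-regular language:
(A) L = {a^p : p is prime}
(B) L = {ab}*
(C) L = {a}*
(A) {a^p : p is prime}

(A) L = {a^p : p is prime} is NOT regular.

The pumping lemma can be used to prove this:
After pumping, the length becomes composite

The other languages are regular because they can be recognized by finite automata.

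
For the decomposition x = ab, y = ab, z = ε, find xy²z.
ababab

Given x = 'ab', y = 'ab', z = '' and i = 2:

xy^2z = x + y·y·...·y (2 times) + z
       = 'ab' + 'ab'^2 + ''
       = 'ab' + 'abab' + ''
       = 'ababab'

The pumped string is 'ababab' with length 6.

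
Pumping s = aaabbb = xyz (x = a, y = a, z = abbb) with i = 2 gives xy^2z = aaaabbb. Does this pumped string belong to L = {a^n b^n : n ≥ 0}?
No

xy²z = a · aa · abbb = aaaabbb.
aaaabbb has 4 a's and 3 b's; 4 ≠ 3, so it is not in L.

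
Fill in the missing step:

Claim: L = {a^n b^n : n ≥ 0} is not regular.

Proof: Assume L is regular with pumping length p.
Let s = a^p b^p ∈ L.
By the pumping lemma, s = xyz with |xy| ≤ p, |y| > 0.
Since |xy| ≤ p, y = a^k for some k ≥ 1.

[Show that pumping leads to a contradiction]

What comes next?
Consider xy²z = a^(p+k) b^p.

Since k ≥ 1, we have p + k > p.
So xy²z has more a's than b's: (p+k) a's vs p b's.
This means xy²z ∉ L because a^n b^n requires equal counts.

This contradicts the pumping lemma which states xy²z ∈ L.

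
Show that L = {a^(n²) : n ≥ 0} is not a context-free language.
Assume for contradiction that L is context-free, and let p ≥ 1 be the pumping length given by the pumping lemma for CFLs.
Choose s = a^(p²). Then s ∈ L and |s| = p² ≥ p.
By the CFL pumping lemma, s = uvxyz for some u, v, x, y, z with |vxy| ≤ p, |vy| ≥ 1, and uv^i xy^i z ∈ L for every i ≥ 0.
All symbols are a's, so only lengths matter: let k = |vy|, with 1 ≤ k ≤ |vxy| ≤ p.

Take i = 2: |uv²xy²z| = p² + k, and p² < p² + k ≤ p² + p < (p + 1)².
So the length lies strictly between consecutive squares and is not a perfect square; uv²xy²z ∉ L.

This contradicts the CFL pumping lemma, which requires uv^i xy^i z ∈ L for all i ≥ 0.
Hence L = {a^(n²) : n ≥ 0} is not context-free. ∎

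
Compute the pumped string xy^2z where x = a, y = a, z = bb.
aaabb

Given x = 'a', y = 'a', z = 'bb' and i = 2:

xy^2z = x + y·y·...·y (2 times) + z
       = 'a' + 'a'^2 + 'bb'
       = 'a' + 'aa' + 'bb'
       = 'aaabb'

The pumped string is 'aaabb' with length 5.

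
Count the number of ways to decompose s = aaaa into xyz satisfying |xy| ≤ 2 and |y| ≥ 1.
3

For s = 'aaaa' with pumping length p = 2:

Constraints: |xy| ≤ 2, |y| > 0

Valid decompositions (|xy| ≤ p, |y| ≥ 1):
  • x='', y='a', z='aaa'
  • x='a', y='a', z='aa'
  • x='', y='aa', z='aa'

Total count: 3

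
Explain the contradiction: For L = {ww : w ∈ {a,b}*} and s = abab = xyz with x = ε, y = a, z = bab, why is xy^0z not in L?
xy⁰z = bab ∉ L

Pumping with i = 0 replaces y = a by y⁰ = ε:
- Original: s = xyz = abab; abab splits into halves ab · ab, which are equal, so it is in L (w = ab)
- Pumped: xy⁰z = ε · ε · bab = bab
- bab has odd length 3, so it cannot be written as ww and is not in L

The pumping lemma would require xy⁰z ∈ L, so this decomposition yields a contradiction.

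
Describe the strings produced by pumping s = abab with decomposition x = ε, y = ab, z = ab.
{xy^i z : i ≥ 0} = {(ab)^(i+1) : i ≥ 0} = {ab, abab, ababab, ...}

With x = ε, y = ab, z = ab: Pumping 'ab' gives strings of alternating a's and b's.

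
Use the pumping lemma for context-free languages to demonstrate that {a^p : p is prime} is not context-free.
Assume for contradiction that L is context-free, and let p ≥ 1 be the pumping length given by the pumping lemma for CFLs.
Choose a prime q with q ≥ p and let s = a^q. Then s ∈ L and |s| = q ≥ p.
By the CFL pumping lemma, s = uvxyz for some u, v, x, y, z with |vxy| ≤ p, |vy| ≥ 1, and uv^i xy^i z ∈ L for every i ≥ 0.
All symbols are a's, so only lengths matter: let k = |vy|, with 1 ≤ k ≤ p. Then |uv^i xy^i z| = q + (i − 1)k.

Take i = q + 1: the length is q + qk = q(k + 1).
Both factors satisfy q ≥ 2 and k + 1 ≥ 2, so q(k + 1) is composite and uv^(q+1) xy^(q+1) z ∉ L.

This contradicts the CFL pumping lemma, which requires uv^i xy^i z ∈ L for all i ≥ 0.
Hence L = {a^p : p is prime} is not context-free. ∎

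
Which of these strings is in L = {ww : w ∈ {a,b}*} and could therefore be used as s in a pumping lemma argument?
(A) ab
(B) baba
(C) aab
(B) baba

The pumping lemma is applied to a string s that lies in L, so first check membership of each option:
- (A) ab has length 2; its halves are a and b, which differ, so it is not in L ✗
- (B) baba splits into halves ba · ba, which are equal, so it is in L (w = ba) ✓
- (C) aab has odd length 3, so it cannot be written as ww and is not in L ✗

Only (B) baba is in L, so it is the only candidate that could play the role of s.
(In a complete proof one picks s in terms of the pumping length p so that |s| ≥ p is guaranteed; a fixed string like baba illustrates the shape of such an s.)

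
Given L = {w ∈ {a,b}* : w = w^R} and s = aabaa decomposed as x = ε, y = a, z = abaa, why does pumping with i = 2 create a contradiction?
xy²z = aaabaa ∉ L

Pumping with i = 2 replaces y = a by y² = aa:
- Original: s = xyz = aabaa; aabaa reversed is aabaa, the same string, so it is a palindrome and is in L
- Pumped: xy²z = ε · aa · abaa = aaabaa
- aaabaa reversed is aabaaa ≠ aaabaa, so it is not a palindrome and is not in L

The pumping lemma would require xy²z ∈ L, so this decomposition yields a contradiction.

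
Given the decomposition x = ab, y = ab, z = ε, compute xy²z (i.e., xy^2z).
ababab

Given x = 'ab', y = 'ab', z = '' and i = 2:

xy^2z = x + y·y·...·y (2 times) + z
       = 'ab' + 'ab'^2 + ''
       = 'ab' + 'abab' + ''
       = 'ababab'

The pumped string is 'ababab' with length 6.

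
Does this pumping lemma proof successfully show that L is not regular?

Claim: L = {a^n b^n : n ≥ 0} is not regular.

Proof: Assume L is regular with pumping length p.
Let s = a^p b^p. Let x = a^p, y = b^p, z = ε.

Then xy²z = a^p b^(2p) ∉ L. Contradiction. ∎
The proof is INCORRECT.

Error: The decomposition violates |xy| ≤ p.
With x = a^p and y = b^p, we have |xy| = 2p > p.
The pumping lemma requires |xy| ≤ p, so y must be within the first p characters.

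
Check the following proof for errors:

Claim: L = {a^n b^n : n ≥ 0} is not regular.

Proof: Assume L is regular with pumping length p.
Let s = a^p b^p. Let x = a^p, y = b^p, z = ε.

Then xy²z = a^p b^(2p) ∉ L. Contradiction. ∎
The proof is INCORRECT.

Error: The decomposition violates |xy| ≤ p.
With x = a^p and y = b^p, we have |xy| = 2p > p.
The pumping lemma requires |xy| ≤ p, so y must be within the first p characters.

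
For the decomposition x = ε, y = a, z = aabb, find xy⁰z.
aabb

Given x = '', y = 'a', z = 'aabb' and i = 0:

xy^0z = x + y·y·...·y (0 times) + z
       = '' + 'a'^0 + 'aabb'
       = '' + '' + 'aabb'
       = 'aabb'

The pumped string is 'aabb' with length 4.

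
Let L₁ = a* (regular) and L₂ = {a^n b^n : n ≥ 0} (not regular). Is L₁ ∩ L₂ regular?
Yes — L₁ ∩ L₂ is regular.

A string of a* contains no b's, and the only string of {a^n b^n} with no b's is ε (n = 0). So L₁ ∩ L₂ = {ε}, a finite language, which is regular.

Note that the bare facts "L₁ regular, L₂ non-regular" do not settle the question by themselves: the closure of regular languages under ∪, ∩, complement and difference applies only when BOTH operands are regular. With a non-regular operand the result can come out regular or non-regular depending on the specific languages, so one has to work out L₁ ∩ L₂ for this particular pair, as above.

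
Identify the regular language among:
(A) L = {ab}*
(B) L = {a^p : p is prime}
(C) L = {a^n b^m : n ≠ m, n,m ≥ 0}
(A) {ab}*

(A) L = {ab}* is regular.

This can be recognized by a finite automaton (DFA/NFA).
Regular expressions like {ab}* define regular languages.

The other choices are not regular:
- {a^p : p is prime}: After pumping, the length becomes composite
- {a^n b^m : n ≠ m, n,m ≥ 0}: After pumping a's, we can make n = m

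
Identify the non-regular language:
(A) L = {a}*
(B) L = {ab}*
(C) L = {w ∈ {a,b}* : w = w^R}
(C) {w ∈ {a,b}* : w = w^R}

(C) L = {w ∈ {a,b}* : w = w^R} is NOT regular.

The pumping lemma can be used to prove this:
After pumping, the string is no longer symmetric

The other languages are regular because they can be recognized by finite automata.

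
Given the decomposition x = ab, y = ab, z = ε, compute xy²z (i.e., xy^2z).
ababab

Given x = 'ab', y = 'ab', z = '' and i = 2:

xy^2z = x + y·y·...·y (2 times) + z
       = 'ab' + 'ab'^2 + ''
       = 'ab' + 'abab' + ''
       = 'ababab'

The pumped string is 'ababab' with length 6.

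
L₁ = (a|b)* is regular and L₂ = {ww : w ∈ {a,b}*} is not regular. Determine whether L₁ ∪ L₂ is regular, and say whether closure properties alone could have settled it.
Yes — L₁ ∪ L₂ is regular.

{ww} ⊆ (a|b)*, so L₁ ∪ L₂ = (a|b)*, which is regular.

Note that the bare facts "L₁ regular, L₂ non-regular" do not settle the question by themselves: the closure of regular languages under ∪, ∩, complement and difference applies only when BOTH operands are regular. With a non-regular operand the result can come out regular or non-regular depending on the specific languages, so one has to work out L₁ ∪ L₂ for this particular pair, as above.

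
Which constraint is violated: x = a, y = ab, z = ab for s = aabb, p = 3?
Violated: xyz = s

The decomposition x = a, y = ab, z = ab for s = aabb with p = 3
violates the constraint: xyz = s

xyz = 'a' + 'ab' + 'ab' = 'aabab' ≠ 'aabb' = s. The decomposition doesn't reconstruct s.

Pumping lemma constraints:
1. xyz = s (decomposition is valid)
2. |xy| ≤ p
3. |y| > 0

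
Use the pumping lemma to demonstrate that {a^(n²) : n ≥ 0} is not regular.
Assume for contradiction that L is regular, and let p ≥ 1 be the pumping length given by the pumping lemma.
Choose s = a^(p²). Then s ∈ L and |s| = p² ≥ p.
By the pumping lemma, s = xyz for some x, y, z with |xy| ≤ p, |y| ≥ 1, and xy^i z ∈ L for every i ≥ 0.
Here y = a^k for some k with 1 ≤ k ≤ |xy| ≤ p.

Take i = 2: |xy²z| = p² + k.
Now p² < p² + k ≤ p² + p < p² + 2p + 1 = (p + 1)².
So |xy²z| lies strictly between the consecutive squares p² and (p + 1)², hence is not a perfect square, and xy²z ∉ L.

This contradicts the pumping lemma, which requires xy^i z ∈ L for all i ≥ 0.
Hence L = {a^(n²) : n ≥ 0} is not regular. ∎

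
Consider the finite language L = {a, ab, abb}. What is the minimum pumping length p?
p = 4

For a finite language L, the pumping lemma holds vacuously if p > max|s| for s ∈ L.

The longest string in L = {a, ab, abb} has length 3.
If p = 4, then no string s ∈ L has |s| ≥ p, so the condition is vacuously true.

The minimum pumping length is p = 4.

Why no smaller p works: for any p ≤ 3, the longest string s ∈ L has |s| = 3 ≥ p, so it would
have to be pumpable; but pumping up (i = 2, 3, ...) produces ever longer strings, which cannot all lie in the
finite language L. So the pumping property fails for every p ≤ 3.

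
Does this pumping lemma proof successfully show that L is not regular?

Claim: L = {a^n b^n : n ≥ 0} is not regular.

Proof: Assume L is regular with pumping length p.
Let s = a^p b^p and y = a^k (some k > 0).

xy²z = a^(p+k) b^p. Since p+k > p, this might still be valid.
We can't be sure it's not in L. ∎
The proof is INCORRECT.

Error: The conclusion is wrong.
xy²z = a^(p+k) b^p is definitely NOT in L because the number of a's (p+k) ≠ number of b's (p).
The proof incorrectly doubts what is actually a valid contradiction.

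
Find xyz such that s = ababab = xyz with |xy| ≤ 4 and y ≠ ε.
x = 'ab', y = 'a', z = 'bab'

For s = ababab and p = 4, one valid decomposition is:
- x = 'ab' (length 2)
- y = 'a' (length 1)
- z = 'bab' (length 3)

Verification:
- xyz = 'ab' + 'a' + 'bab' = ababab ✓
- |xy| = 3 ≤ 4 ✓
- |y| = 1 > 0 ✓

All pumping lemma constraints are satisfied.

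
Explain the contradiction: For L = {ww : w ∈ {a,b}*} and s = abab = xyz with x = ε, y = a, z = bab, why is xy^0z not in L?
xy⁰z = bab ∉ L

Pumping with i = 0 replaces y = a by y⁰ = ε:
- Original: s = xyz = abab; abab splits into halves ab · ab, which are equal, so it is in L (w = ab)
- Pumped: xy⁰z = ε · ε · bab = bab
- bab has odd length 3, so it cannot be written as ww and is not in L

The pumping lemma would require xy⁰z ∈ L, so this decomposition yields a contradiction.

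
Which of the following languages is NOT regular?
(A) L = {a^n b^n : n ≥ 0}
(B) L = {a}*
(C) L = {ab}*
(A) {a^n b^n : n ≥ 0}

(A) L = {a^n b^n : n ≥ 0} is NOT regular.

The pumping lemma can be used to prove this:
After pumping, the number of a's and b's become unequal

The other languages are regular because they can be recognized by finite automata.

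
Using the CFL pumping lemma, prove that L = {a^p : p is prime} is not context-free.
Assume for contradiction that L is context-free, and let p ≥ 1 be the pumping length given by the pumping lemma for CFLs.
Choose a prime q with q ≥ p and let s = a^q. Then s ∈ L and |s| = q ≥ p.
By the CFL pumping lemma, s = uvxyz for some u, v, x, y, z with |vxy| ≤ p, |vy| ≥ 1, and uv^i xy^i z ∈ L for every i ≥ 0.
All symbols are a's, so only lengths matter: let k = |vy|, with 1 ≤ k ≤ p. Then |uv^i xy^i z| = q + (i − 1)k.

Take i = q + 1: the length is q + qk = q(k + 1).
Both factors satisfy q ≥ 2 and k + 1 ≥ 2, so q(k + 1) is composite and uv^(q+1) xy^(q+1) z ∉ L.

This contradicts the CFL pumping lemma, which requires uv^i xy^i z ∈ L for all i ≥ 0.
Hence L = {a^p : p is prime} is not context-free. ∎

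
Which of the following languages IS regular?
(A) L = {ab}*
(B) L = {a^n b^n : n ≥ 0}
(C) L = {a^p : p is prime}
(A) {ab}*

(A) L = {ab}* is regular.

This can be recognized by a finite automaton (DFA/NFA).
Regular expressions like {ab}* define regular languages.

The other choices are not regular:
- {a^n b^n : n ≥ 0}: After pumping, the number of a's and b's become unequal
- {a^p : p is prime}: After pumping, the length becomes composite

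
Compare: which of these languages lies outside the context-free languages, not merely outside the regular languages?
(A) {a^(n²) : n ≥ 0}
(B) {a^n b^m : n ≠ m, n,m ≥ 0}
(A) {a^(n²) : n ≥ 0}

(A) {a^(n²) : n ≥ 0} requires the CFL pumping lemma.

- {a^n b^m : n ≠ m, n,m ≥ 0} is context-free (but not regular)
  • Can be shown non-regular with the regular pumping lemma
  • After pumping a's, we can make n = m

- {a^(n²) : n ≥ 0} is NOT context-free
  • Requires the CFL pumping lemma to prove
  • Gaps between squares grow unboundedly

The CFL pumping lemma is "stronger" in that it can prove non-membership
in the larger class of context-free languages.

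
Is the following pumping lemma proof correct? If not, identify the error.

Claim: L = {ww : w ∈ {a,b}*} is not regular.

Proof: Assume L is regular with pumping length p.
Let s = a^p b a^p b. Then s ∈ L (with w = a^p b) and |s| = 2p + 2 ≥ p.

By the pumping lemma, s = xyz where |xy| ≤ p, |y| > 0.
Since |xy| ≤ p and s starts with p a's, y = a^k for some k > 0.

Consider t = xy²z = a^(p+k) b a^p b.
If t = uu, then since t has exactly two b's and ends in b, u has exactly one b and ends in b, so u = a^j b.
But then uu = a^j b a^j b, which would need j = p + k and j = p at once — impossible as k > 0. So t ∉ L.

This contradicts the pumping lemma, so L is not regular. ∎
The proof is correct.

This proof is valid because:
1. s = a^p b a^p b is in L and is chosen in terms of p, so |s| ≥ p holds for every p
2. The decomposition analysis is correct: |xy| ≤ p forces y to lie inside the leading a's
3. The contradiction is valid: the argument shows a^(p+k) b a^p b cannot be split into two equal halves
4. The conclusion follows logically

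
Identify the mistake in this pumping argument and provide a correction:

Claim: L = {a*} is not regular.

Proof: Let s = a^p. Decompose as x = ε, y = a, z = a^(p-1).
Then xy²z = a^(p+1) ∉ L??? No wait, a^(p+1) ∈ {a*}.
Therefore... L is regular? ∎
Error: The proof attempts to show a*  is not regular, but a* IS regular!

Correction: a* is a regular language (recognized by a simple DFA with one accepting state and self-loop on 'a'). The pumping lemma can only prove non-regularity, not regularity. For regular languages, pumping always works.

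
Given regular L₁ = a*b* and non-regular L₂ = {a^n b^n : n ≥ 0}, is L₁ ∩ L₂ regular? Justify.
No — L₁ ∩ L₂ is not regular.

Every string a^n b^n already lies in a*b*, so L₁ ∩ L₂ = {a^n b^n : n ≥ 0} = L₂ itself, which is the standard non-regular language (pump s = a^p b^p).

Note that the bare facts "L₁ regular, L₂ non-regular" do not settle the question by themselves: the closure of regular languages under ∪, ∩, complement and difference applies only when BOTH operands are regular. With a non-regular operand the result can come out regular or non-regular depending on the specific languages, so one has to work out L₁ ∩ L₂ for this particular pair, as above.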